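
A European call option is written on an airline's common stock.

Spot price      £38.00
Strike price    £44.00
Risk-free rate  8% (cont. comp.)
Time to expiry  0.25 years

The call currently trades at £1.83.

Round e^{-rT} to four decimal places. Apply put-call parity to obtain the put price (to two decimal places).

£6.96

exp(−rT) = exp(−0.08·0.25) = 0.9802
Put-call parity: C − P = S − K·e^(−rT) = 38 − 44·0.9802 = 38 − 43.1288 = -5.1288
P = C − (C − P) = 1.83 − (-5.1288) = 6.9588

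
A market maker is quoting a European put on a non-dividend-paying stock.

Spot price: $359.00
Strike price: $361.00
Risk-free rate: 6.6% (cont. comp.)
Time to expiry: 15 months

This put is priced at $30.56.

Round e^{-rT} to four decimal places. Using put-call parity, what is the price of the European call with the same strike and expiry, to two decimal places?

$57.15

e^(−rT) = e^(−0.066·1.25) = 0.9208
Put-call parity: C − P = S − K·e^(−rT) = 359 − 361·0.9208 = 359 − 332.4088 = 26.5912
C = P + (C − P) = 30.56 + (26.5912) = 57.1512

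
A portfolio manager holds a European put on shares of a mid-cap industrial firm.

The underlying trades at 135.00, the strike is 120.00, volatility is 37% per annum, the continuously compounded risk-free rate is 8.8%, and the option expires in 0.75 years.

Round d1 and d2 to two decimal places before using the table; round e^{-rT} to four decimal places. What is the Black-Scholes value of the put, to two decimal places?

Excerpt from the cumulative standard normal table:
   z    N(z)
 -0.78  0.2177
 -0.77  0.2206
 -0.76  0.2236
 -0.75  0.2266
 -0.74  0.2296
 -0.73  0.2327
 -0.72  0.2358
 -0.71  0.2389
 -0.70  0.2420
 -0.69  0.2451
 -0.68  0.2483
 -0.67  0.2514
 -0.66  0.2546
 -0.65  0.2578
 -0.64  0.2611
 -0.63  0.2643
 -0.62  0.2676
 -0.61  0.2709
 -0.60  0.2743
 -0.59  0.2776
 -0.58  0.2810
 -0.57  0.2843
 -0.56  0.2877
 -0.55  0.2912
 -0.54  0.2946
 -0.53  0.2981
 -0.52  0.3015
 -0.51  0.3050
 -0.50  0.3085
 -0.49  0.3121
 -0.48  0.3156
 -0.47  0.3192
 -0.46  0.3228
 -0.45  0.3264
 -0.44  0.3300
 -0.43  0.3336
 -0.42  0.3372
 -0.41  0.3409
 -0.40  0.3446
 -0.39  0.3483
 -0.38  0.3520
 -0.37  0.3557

T = 0.75;  σ√T = 0.3204
ln(S/K) + (r + σ²/2)T = ln(135/120) + (0.088 + 0.37²/2)·0.75 = 0.1178 + 0.1173 = 0.2351
d₁ = 0.2351 / 0.3204 = 0.7338 ⇒ 0.73
d₂ = d₁ − σ√T = 0.7338 − 0.3204 = 0.4133 ⇒ 0.41
exp(−rT) = exp(−0.088·0.75) = 0.9361
N(−d₂) = N(-0.41) = 0.3409;  N(−d₁) = N(-0.73) = 0.2327
P = 120·0.9361·0.3409 − 135·0.2327 = 38.2940 − 31.4145 = 6.8795

6.88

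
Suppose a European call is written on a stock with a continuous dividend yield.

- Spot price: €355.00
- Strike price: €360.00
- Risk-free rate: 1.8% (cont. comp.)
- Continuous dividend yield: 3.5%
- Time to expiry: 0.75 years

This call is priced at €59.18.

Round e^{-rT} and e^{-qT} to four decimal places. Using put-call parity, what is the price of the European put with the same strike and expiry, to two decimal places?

€68.55

e^(−qT) = e^(−0.035·0.75) = 0.9741;  e^(−rT) = e^(−0.018·0.75) = 0.9866
Put-call parity: C − P = S·e^(−qT) − K·e^(−rT) = 355·0.9741 − 360·0.9866 = 345.8055 − 355.1760 = -9.3705
P = C − (C − P) = 59.18 − (-9.3705) = 68.5505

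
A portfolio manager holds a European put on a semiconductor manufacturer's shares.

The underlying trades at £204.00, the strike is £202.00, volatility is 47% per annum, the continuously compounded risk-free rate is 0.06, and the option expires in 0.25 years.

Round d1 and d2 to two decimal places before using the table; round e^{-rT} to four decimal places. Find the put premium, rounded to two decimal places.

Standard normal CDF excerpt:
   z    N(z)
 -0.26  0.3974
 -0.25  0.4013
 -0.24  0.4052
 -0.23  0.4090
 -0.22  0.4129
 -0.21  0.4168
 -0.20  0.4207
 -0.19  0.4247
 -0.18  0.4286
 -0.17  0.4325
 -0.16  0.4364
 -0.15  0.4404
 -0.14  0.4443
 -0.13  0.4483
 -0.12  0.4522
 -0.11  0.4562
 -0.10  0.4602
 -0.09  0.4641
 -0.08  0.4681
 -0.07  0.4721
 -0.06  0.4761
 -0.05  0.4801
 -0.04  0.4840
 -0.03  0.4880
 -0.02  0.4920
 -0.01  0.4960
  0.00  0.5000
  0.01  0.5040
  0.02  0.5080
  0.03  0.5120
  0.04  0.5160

σ√T = 0.47 × 0.5000 = 0.2350
ln(S/K) + (r + σ²/2)T = ln(204/202) + (0.06 + 0.47²/2)·0.25 = 0.0099 + 0.0426 = 0.0525
d₁ = 0.0525 / 0.2350 = 0.2233 ≈ 0.22
d₂ = d₁ − σ√T = 0.2233 − 0.2350 = -0.0117 ≈ -0.01
e^(−rT) = e^(−0.06·0.25) = 0.9851
N(−d₂) = N(0.01) = 0.5040;  N(−d₁) = N(-0.22) = 0.4129
P = 202·0.9851·0.5040 − 204·0.4129 = 100.2911 − 84.2316 = 16.0595

£16.06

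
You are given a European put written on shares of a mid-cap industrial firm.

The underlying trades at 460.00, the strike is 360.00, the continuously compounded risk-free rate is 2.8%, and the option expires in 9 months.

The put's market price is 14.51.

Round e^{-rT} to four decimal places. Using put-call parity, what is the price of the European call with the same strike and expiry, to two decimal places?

122.00

e^(−rT) = e^(−0.028·0.75) = 0.9792
Put-call parity: C − P = S − K·e^(−rT) = 460 − 360·0.9792 = 460 − 352.5120 = 107.4880
C = P + (C − P) = 14.51 + (107.4880) = 121.9980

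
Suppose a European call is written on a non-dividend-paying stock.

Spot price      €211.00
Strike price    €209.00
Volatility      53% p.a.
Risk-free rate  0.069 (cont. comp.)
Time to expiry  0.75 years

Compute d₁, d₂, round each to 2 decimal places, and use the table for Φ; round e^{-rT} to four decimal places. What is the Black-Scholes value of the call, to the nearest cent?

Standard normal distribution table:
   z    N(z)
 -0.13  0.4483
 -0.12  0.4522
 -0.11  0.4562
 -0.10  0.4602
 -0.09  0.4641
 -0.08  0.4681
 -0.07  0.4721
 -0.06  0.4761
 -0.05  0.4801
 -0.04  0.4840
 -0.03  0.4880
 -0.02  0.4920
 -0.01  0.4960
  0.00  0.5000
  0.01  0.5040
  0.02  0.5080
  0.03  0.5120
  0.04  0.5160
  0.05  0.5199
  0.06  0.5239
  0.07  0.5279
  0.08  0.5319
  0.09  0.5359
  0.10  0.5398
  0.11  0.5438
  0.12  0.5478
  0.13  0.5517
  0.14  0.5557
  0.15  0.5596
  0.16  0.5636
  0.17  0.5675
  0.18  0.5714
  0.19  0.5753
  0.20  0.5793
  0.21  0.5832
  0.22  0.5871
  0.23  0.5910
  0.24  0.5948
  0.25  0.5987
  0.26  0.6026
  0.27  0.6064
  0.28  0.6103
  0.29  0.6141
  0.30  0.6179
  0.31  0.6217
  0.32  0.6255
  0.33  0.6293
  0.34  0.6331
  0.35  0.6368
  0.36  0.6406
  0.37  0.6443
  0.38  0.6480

€43.83

σ√T = 0.53·√0.75 = 0.4590
ln(S/K) + (r + σ²/2)T = ln(211/209) + (0.069 + 0.53²/2)·0.75 = 0.0095 + 0.1571 = 0.1666
d₁ = 0.1666 / 0.4590 = 0.3630 ≈ 0.36
d₂ = d₁ − σ√T = 0.3630 − 0.4590 = -0.0960 ≈ -0.10
e^(−rT) = e^(−0.069·0.75) = 0.9496
C = 211·N(0.36) − 209·0.9496·N(-0.10) = 211·0.6406 − 209·0.9496·0.4602 = 135.1666 − 91.3342 = 43.8324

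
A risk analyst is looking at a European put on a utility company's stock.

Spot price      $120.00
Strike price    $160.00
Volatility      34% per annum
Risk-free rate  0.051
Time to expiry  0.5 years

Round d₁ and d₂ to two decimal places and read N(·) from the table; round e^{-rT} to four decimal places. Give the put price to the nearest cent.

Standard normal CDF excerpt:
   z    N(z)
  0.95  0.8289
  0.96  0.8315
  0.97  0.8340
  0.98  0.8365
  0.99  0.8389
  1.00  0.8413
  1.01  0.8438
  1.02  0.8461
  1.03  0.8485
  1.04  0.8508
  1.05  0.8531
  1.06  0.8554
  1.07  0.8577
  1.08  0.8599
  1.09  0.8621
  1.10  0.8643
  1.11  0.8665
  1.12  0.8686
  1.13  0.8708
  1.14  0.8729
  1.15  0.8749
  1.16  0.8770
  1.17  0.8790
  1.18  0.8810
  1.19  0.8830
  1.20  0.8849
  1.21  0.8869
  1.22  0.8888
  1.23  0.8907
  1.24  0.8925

$38.25

σ√T = 0.34 × 0.7071 = 0.2404
d₁ = [ln(120/160) + (0.051 + 0.34²/2)·0.5] / 0.2404 = [-0.2877 + 0.0544] / 0.2404 = -0.9703 ≈ -0.97
d₂ = d₁ − σ√T = -0.9703 − 0.2404 = -1.2107 ≈ -1.21
exp(−rT) = exp(−0.051·0.5) = 0.9748
P = 160·0.9748·N(1.21) − 120·N(0.97) = 160·0.9748·0.8869 − 120·0.8340 = 138.3280 − 100.0800 = 38.2480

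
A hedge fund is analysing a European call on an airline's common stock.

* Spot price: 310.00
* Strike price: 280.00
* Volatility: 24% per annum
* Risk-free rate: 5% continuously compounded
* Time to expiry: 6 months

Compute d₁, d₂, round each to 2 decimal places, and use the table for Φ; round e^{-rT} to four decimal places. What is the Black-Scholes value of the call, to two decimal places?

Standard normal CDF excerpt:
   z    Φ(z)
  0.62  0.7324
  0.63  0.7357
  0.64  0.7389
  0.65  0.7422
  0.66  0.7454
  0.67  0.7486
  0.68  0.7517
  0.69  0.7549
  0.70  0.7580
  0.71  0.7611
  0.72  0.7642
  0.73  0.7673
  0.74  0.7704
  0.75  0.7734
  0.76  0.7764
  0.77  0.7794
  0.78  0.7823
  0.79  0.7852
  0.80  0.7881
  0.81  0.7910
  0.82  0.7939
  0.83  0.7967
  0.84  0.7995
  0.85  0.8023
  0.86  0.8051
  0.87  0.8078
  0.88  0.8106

T = 0.5;  σ√T = 0.1697
ln(S/K) + (r + σ²/2)T = ln(310/280) + (0.05 + 0.24²/2)·0.5 = 0.1018 + 0.0394 = 0.1412
d₁ = 0.1412 / 0.1697 = 0.8319 → 0.83
d₂ = d₁ − σ√T = 0.8319 − 0.1697 = 0.6622 → 0.66
e^(−rT) = e^(−0.05·0.5) = 0.9753
N(d₁) = N(0.83) = 0.7967;  N(d₂) = N(0.66) = 0.7454
C = 310·0.7967 − 280·0.9753·0.7454 = 246.9770 − 203.5568 = 43.4202

43.42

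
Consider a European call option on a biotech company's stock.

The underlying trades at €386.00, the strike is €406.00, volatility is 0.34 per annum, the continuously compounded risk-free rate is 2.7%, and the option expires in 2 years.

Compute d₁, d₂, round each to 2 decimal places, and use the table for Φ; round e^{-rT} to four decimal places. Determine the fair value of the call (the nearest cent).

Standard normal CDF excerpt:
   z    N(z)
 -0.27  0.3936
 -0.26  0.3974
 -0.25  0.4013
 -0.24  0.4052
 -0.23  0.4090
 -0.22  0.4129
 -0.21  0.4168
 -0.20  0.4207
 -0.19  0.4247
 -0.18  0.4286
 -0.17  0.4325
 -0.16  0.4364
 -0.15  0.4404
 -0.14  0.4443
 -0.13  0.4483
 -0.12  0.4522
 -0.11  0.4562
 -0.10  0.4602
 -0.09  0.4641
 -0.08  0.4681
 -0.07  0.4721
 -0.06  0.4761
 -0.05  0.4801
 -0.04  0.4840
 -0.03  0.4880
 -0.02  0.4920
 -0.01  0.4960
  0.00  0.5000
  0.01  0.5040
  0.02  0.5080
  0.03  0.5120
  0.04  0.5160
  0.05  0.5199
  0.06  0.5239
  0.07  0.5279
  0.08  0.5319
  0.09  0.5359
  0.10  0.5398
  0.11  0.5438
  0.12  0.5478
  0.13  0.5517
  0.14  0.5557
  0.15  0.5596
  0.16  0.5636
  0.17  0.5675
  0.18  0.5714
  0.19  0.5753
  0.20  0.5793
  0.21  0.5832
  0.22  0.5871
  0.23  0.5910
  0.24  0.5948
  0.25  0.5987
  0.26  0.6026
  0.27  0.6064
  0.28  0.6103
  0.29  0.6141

€73.78

σ√T = 0.34·√2 = 0.4808
d₁ = [ln(386/406) + (0.027 + 0.34²/2)·2] / 0.4808 = [-0.0505 + 0.1696] / 0.4808 = 0.2477 which rounds to 0.25
d₂ = d₁ − σ√T = 0.2477 − 0.4808 = -0.2332 which rounds to -0.23
exp(−rT) = exp(−0.027·2) = 0.9474
N(d₁) = N(0.25) = 0.5987;  N(d₂) = N(-0.23) = 0.4090
C = 386·0.5987 − 406·0.9474·0.4090 = 231.0982 − 157.3196 = 73.7786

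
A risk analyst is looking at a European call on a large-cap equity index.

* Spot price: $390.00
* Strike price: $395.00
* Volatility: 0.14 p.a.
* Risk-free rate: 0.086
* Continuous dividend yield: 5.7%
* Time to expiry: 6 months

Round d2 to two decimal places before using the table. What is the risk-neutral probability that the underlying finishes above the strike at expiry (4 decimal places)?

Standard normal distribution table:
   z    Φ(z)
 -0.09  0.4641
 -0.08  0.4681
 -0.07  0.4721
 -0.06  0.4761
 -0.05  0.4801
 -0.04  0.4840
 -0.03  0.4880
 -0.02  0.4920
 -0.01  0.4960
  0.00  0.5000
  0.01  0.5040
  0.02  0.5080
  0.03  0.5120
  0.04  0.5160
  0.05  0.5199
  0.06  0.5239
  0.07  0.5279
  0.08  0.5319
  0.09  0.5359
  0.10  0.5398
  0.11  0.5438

0.4880

σ√T = 0.14 × 0.7071 = 0.0990
d₁ = [ln(390/395) + (0.086 − 0.057 + ½·0.14²)·0.5] / (σ√T) = (-0.0127 + 0.0194) / 0.0990 = 0.0673 which rounds to 0.07
d₂ = 0.0673 − 0.0990 = -0.0317 which rounds to -0.03
Pr(exercise) under Q = N(d₂) = 0.4880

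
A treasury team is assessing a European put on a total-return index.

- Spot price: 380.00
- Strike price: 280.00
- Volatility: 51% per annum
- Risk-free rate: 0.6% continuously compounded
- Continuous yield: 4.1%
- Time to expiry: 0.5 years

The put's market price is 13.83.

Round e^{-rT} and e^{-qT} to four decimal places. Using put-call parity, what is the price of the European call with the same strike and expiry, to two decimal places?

e^(−qT) = e^(−0.041·0.5) = 0.9797;  e^(−rT) = e^(−0.006·0.5) = 0.9970
Put-call parity: C − P = S·e^(−qT) − K·e^(−rT) = 380·0.9797 − 280·0.9970 = 372.2860 − 279.1600 = 93.1260
C = P + (C − P) = 13.83 + (93.1260) = 106.9560

106.96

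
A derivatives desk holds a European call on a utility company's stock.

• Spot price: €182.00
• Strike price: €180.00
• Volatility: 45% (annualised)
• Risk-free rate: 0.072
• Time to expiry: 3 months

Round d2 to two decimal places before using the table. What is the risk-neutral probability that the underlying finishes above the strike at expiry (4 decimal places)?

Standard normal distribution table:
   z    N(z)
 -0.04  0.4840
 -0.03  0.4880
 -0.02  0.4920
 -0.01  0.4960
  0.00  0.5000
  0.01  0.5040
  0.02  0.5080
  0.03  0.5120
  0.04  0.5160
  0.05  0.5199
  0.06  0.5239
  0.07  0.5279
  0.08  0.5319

0.5080

σ√T = 0.45·√0.25 = 0.2250
ln(S/K) + (r + σ²/2)T = ln(182/180) + (0.072 + 0.45²/2)·0.25 = 0.0110 + 0.0433 = 0.0544
d₁ = 0.0544 / 0.2250 = 0.2416 which rounds to 0.24
d₂ = d₁ − σ√T = 0.2416 − 0.2250 = 0.0166 which rounds to 0.02
Pr(exercise) under Q = N(d₂) = 0.5080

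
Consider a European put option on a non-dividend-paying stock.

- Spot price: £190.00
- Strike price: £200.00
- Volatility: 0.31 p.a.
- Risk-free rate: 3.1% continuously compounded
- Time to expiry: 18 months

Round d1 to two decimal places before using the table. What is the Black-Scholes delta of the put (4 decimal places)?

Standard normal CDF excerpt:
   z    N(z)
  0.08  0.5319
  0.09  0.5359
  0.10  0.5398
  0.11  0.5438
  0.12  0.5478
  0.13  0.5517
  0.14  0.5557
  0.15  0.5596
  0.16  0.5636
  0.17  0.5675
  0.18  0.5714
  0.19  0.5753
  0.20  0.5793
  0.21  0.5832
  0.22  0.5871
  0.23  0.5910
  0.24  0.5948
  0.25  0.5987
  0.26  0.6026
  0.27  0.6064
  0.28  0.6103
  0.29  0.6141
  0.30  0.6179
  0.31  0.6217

-0.4286

T = 1.5;  σ√T = 0.3797
ln(S/K) + (r + σ²/2)T = ln(190/200) + (0.031 + 0.31²/2)·1.5 = -0.0513 + 0.1186 = 0.0673
d₁ = 0.0673 / 0.3797 = 0.1772 which rounds to 0.18
N(d₁) = N(0.18) = 0.5714
Δ_put = N(d₁) − 1 = 0.5714 − 1 = -0.4286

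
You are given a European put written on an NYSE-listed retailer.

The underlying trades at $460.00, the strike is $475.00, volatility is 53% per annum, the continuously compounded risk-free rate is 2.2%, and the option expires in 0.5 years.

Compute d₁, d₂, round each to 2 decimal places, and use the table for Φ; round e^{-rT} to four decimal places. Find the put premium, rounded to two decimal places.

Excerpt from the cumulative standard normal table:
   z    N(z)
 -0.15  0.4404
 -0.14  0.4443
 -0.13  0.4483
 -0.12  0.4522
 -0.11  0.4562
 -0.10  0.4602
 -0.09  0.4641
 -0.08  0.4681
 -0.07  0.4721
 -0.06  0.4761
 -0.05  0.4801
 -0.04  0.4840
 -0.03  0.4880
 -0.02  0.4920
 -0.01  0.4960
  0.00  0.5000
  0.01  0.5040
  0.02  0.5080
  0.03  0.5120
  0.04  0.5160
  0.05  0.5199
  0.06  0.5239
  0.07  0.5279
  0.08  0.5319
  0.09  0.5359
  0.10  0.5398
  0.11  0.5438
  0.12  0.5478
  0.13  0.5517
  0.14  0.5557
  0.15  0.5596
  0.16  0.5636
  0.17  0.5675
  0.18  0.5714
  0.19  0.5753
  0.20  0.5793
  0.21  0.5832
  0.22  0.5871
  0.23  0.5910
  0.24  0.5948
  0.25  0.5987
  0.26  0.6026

T = 0.5;  σ√T = 0.3748
ln(S/K) + (r + σ²/2)T = ln(460/475) + (0.022 + 0.53²/2)·0.5 = -0.0321 + 0.0812 = 0.0491
d₁ = 0.0491 / 0.3748 = 0.1311 ⇒ 0.13
d₂ = d₁ − σ√T = 0.1311 − 0.3748 = -0.2437 ⇒ -0.24
e^(−rT) = e^(−0.022·0.5) = 0.9891
P = 475·0.9891·N(0.24) − 460·N(-0.13) = 475·0.9891·0.5948 − 460·0.4483 = 279.4504 − 206.2180 = 73.2324

$73.23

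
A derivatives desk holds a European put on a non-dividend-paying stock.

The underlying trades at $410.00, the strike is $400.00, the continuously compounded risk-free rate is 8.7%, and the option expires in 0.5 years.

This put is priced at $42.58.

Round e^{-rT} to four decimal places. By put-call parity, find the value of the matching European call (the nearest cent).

$69.62

e^(−rT) = e^(−0.087·0.5) = 0.9574
Put-call parity: C − P = S − K·e^(−rT) = 410 − 400·0.9574 = 410 − 382.9600 = 27.0400
C = P + (C − P) = 42.58 + (27.0400) = 69.6200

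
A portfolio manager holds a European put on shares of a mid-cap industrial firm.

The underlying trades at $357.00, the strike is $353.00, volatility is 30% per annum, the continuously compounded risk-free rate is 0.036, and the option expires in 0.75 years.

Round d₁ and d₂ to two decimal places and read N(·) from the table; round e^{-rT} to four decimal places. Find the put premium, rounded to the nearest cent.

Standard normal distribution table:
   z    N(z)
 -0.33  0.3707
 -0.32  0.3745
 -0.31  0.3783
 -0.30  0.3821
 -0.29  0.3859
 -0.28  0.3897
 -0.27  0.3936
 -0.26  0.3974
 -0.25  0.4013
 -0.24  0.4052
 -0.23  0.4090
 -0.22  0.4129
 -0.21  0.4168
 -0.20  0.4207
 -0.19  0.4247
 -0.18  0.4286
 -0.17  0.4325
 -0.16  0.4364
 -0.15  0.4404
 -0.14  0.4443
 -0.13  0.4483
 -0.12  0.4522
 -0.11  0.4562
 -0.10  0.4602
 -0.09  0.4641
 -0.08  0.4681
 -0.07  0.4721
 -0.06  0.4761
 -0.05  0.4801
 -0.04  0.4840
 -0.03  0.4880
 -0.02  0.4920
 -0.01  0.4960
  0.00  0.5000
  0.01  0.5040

σ√T = 0.3 × 0.8660 = 0.2598
d₁ = [ln(357/353) + (0.036 + 0.3²/2)·0.75] / 0.2598 = [0.0113 + 0.0607] / 0.2598 = 0.2772 which rounds to 0.28
d₂ = d₁ − σ√T = 0.2772 − 0.2598 = 0.0174 which rounds to 0.02
e^(−rT) = e^(−0.036·0.75) = 0.9734
N(−d₂) = N(-0.02) = 0.4920;  N(−d₁) = N(-0.28) = 0.3897
P = 353·0.9734·0.4920 − 357·0.3897 = 169.0562 − 139.1229 = 29.9333

$29.93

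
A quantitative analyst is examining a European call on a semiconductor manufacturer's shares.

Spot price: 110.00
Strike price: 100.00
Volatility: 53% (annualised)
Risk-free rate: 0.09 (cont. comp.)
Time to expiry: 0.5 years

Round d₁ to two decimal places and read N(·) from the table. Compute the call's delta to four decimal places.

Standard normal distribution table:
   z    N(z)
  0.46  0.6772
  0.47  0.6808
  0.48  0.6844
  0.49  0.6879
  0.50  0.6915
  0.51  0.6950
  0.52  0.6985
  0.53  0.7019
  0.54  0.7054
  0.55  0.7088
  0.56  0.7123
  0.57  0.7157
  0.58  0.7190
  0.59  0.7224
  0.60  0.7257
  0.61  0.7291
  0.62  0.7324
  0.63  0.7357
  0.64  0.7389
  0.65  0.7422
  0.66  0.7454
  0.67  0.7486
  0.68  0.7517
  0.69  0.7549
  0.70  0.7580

T = 0.5;  σ√T = 0.3748
ln(S/K) + (r + σ²/2)T = ln(110/100) + (0.09 + 0.53²/2)·0.5 = 0.0953 + 0.1152 = 0.2105
d₁ = 0.2105 / 0.3748 = 0.5618 ⇒ 0.56
N(d₁) = N(0.56) = 0.7123
Δ_call = N(d₁) = 0.7123

0.7123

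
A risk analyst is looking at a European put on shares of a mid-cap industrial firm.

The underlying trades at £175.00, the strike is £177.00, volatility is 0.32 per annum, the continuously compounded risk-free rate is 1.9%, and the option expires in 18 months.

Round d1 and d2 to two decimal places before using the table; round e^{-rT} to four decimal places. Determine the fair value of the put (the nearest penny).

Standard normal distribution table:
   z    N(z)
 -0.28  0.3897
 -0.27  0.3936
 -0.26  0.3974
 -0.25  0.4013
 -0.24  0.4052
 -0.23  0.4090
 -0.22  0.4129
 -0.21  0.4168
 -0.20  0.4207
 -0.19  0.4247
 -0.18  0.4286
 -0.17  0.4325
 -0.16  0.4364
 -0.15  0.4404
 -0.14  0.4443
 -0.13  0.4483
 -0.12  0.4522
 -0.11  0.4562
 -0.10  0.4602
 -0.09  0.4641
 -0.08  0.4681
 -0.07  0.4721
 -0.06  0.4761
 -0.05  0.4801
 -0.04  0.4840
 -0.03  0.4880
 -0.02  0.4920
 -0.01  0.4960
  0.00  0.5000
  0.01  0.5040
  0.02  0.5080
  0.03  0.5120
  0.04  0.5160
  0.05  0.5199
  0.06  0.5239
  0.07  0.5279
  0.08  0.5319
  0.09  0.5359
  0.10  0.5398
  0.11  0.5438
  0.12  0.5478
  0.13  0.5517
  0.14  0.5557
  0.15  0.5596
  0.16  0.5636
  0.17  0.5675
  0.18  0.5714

T = 1.5;  σ√T = 0.3919
d₁ = [ln(175/177) + (0.019 + 0.32²/2)·1.5] / 0.3919 = [-0.0114 + 0.1053] / 0.3919 = 0.2397 → 0.24
d₂ = d₁ − σ√T = 0.2397 − 0.3919 = -0.1522 → -0.15
exp(−rT) = exp(−0.019·1.5) = 0.9719
P = 177·0.9719·N(0.15) − 175·N(-0.24) = 177·0.9719·0.5596 − 175·0.4052 = 96.2659 − 70.9100 = 25.3559

£25.36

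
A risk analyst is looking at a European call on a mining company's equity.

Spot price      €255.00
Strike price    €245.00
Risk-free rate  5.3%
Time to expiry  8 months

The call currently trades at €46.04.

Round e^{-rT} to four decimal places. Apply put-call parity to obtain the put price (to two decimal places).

€27.54

exp(−rT) = exp(−0.053·0.6667) = 0.9653
Put-call parity: C − P = S − K·e^(−rT) = 255 − 245·0.9653 = 255 − 236.4985 = 18.5015
P = C − (C − P) = 46.04 − (18.5015) = 27.5385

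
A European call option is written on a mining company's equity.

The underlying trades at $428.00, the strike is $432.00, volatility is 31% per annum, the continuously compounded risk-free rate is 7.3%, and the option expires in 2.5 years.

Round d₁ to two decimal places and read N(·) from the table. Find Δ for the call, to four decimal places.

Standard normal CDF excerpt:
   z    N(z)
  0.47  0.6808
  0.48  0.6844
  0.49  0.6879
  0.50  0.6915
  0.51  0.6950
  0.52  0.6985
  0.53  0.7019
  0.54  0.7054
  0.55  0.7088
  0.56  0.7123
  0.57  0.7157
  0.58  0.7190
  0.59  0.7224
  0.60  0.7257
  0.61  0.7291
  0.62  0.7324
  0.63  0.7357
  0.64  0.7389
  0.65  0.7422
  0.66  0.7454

T = 2.5;  σ√T = 0.4902
d₁ = [ln(428/432) + (0.073 + 0.31²/2)·2.5] / 0.4902 = [-0.0093 + 0.3026] / 0.4902 = 0.5984 → 0.60
N(d₁) = N(0.60) = 0.7257
Δ_call = N(d₁) = 0.7257

0.7257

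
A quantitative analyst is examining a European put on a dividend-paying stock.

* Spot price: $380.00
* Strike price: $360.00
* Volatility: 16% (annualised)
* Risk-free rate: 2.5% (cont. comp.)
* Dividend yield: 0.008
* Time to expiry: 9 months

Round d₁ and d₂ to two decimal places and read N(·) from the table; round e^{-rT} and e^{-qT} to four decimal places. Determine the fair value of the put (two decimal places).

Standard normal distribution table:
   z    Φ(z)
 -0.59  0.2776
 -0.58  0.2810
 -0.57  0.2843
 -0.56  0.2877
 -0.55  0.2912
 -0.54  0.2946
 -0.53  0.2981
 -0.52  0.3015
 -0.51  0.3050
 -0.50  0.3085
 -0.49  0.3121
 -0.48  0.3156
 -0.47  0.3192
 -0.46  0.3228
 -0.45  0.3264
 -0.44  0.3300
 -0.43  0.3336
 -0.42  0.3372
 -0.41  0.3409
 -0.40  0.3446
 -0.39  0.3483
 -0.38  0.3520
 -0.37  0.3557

σ√T = 0.16·√0.75 = 0.1386
d₁ = [ln(380/360) + (0.025 − 0.008 + 0.16²/2)·0.75] / 0.1386 = [0.0541 + 0.0224] / 0.1386 = 0.5515 ⇒ 0.55
d₂ = d₁ − σ√T = 0.5515 − 0.1386 = 0.4129 ⇒ 0.41
e^(−qT) = e^(−0.008·0.75) = 0.9940;  e^(−rT) = e^(−0.025·0.75) = 0.9814
P = 360·0.9814·N(-0.41) − 380·0.9940·N(-0.55) = 360·0.9814·0.3409 − 380·0.9940·0.2912 = 120.4413 − 109.9921 = 10.4493

$10.45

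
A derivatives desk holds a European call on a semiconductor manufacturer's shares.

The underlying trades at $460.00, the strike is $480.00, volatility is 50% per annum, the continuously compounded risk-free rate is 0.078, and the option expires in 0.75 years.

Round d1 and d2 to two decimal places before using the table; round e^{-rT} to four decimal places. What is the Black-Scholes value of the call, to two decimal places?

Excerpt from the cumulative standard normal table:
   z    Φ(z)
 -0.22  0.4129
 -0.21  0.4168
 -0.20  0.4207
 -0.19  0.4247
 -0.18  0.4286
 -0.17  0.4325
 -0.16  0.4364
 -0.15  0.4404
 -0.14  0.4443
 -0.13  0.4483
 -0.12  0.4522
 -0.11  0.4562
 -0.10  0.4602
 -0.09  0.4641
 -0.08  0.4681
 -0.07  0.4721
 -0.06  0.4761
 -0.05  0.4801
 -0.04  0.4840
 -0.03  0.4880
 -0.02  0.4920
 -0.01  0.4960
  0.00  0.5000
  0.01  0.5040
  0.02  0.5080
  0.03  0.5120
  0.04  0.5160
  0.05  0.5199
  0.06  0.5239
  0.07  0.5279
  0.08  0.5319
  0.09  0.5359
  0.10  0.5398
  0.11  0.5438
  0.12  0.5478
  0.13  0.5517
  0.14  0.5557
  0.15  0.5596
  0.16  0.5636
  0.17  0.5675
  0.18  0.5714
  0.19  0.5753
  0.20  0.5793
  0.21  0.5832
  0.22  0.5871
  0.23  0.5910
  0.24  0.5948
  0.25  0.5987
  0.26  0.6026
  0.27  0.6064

σ√T = 0.5·√0.75 = 0.4330
d₁ = [ln(460/480) + (0.078 + 0.5²/2)·0.75] / 0.4330 = [-0.0426 + 0.1522] / 0.4330 = 0.2533 which rounds to 0.25
d₂ = d₁ − σ√T = 0.2533 − 0.4330 = -0.1797 which rounds to -0.18
e^(−rT) = e^(−0.078·0.75) = 0.9432
C = 460·N(0.25) − 480·0.9432·N(-0.18) = 460·0.5987 − 480·0.9432·0.4286 = 275.4020 − 194.0426 = 81.3594

$81.36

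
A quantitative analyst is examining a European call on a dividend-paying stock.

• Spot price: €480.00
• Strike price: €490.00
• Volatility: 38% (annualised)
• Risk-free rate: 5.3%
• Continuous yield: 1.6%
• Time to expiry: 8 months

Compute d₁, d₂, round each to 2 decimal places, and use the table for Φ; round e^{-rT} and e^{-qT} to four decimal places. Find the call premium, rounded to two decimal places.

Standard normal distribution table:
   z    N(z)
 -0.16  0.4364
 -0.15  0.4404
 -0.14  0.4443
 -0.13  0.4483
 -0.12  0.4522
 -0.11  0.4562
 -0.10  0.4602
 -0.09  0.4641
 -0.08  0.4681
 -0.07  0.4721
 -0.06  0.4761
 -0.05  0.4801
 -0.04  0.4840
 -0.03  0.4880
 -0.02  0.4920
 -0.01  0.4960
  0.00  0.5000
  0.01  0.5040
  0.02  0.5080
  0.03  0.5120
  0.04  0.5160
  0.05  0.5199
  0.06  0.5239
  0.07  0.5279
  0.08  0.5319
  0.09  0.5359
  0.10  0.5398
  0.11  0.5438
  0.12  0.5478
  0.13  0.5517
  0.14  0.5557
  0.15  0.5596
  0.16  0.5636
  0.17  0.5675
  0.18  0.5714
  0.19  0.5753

€59.36

σ√T = 0.38·√0.6667 = 0.3103
d₁ = [ln(480/490) + (0.053 − 0.016 + 0.38²/2)·0.6667] / 0.3103 = [-0.0206 + 0.0728] / 0.3103 = 0.1682 → 0.17
d₂ = d₁ − σ√T = 0.1682 − 0.3103 = -0.1421 → -0.14
e^(−qT) = e^(−0.016·0.6667) = 0.9894;  e^(−rT) = e^(−0.053·0.6667) = 0.9653
C = 480·0.9894·N(0.17) − 490·0.9653·N(-0.14) = 480·0.9894·0.5675 − 490·0.9653·0.4443 = 269.5126 − 210.1526 = 59.3600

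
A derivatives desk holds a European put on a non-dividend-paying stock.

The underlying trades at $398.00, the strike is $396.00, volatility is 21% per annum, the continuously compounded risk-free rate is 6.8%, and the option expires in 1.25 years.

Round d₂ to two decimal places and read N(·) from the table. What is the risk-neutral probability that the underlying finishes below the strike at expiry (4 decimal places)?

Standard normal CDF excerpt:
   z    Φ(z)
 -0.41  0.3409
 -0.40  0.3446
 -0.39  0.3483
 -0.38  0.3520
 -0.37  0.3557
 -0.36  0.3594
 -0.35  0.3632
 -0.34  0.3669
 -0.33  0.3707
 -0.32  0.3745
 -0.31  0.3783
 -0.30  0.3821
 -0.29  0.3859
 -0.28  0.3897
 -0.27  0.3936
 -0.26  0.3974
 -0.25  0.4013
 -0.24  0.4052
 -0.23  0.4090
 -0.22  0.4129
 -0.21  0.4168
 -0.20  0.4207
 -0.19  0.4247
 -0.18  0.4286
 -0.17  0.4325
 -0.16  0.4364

0.3936

T = 1.25;  σ√T = 0.2348
d₁ = [ln(398/396) + (0.068 + ½·0.21²)·1.25] / (σ√T) = (0.0050 + 0.1126) / 0.2348 = 0.5009 ≈ 0.50
d₂ = 0.5009 − 0.2348 = 0.2661 ≈ 0.27
Pr(exercise) under Q = N(−d₂) = N(-0.27) = 0.3936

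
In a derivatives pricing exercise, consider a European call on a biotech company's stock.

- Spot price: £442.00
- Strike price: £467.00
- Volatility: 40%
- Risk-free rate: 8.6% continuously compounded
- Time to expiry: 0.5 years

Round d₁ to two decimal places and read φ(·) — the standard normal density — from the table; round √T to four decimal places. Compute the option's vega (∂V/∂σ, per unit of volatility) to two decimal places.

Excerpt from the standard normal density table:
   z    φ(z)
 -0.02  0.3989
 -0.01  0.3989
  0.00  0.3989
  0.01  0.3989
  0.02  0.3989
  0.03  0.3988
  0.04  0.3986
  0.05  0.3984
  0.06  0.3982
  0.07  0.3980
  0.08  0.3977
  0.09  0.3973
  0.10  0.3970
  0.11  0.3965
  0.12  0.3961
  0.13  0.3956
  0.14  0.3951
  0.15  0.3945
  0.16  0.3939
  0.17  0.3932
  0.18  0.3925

124.08

σ√T = 0.4 × 0.7071 = 0.2828
d₁ = [ln(442/467) + (0.086 + ½·0.4²)·0.5] / (σ√T) = (-0.0550 + 0.0830) / 0.2828 = 0.0989 ⇒ 0.10
√T = √0.5 = 0.7071
φ(d₁) = φ(0.10) = 0.3970
vega = S·φ(d₁)·√T = 442·0.3970·0.7071 = 124.0777
(Vega is the same for a European call and put with the same parameters.)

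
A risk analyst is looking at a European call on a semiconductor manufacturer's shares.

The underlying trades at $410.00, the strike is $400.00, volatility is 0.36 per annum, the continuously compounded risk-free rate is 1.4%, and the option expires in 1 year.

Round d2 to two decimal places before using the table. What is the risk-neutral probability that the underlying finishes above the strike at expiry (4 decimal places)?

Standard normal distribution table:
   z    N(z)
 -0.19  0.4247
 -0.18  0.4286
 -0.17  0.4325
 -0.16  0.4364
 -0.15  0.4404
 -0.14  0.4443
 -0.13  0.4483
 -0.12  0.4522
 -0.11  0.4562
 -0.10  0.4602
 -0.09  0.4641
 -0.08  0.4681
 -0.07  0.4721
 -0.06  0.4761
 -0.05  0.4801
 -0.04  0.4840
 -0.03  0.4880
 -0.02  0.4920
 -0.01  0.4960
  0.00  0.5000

0.4721

σ√T = 0.36·√1 = 0.3600
d₁ = [ln(410/400) + (0.014 + ½·0.36²)·1] / (σ√T) = (0.0247 + 0.0788) / 0.3600 = 0.2875 which rounds to 0.29
d₂ = 0.2875 − 0.3600 = -0.0725 which rounds to -0.07
Pr(exercise) under Q = N(d₂) = 0.4721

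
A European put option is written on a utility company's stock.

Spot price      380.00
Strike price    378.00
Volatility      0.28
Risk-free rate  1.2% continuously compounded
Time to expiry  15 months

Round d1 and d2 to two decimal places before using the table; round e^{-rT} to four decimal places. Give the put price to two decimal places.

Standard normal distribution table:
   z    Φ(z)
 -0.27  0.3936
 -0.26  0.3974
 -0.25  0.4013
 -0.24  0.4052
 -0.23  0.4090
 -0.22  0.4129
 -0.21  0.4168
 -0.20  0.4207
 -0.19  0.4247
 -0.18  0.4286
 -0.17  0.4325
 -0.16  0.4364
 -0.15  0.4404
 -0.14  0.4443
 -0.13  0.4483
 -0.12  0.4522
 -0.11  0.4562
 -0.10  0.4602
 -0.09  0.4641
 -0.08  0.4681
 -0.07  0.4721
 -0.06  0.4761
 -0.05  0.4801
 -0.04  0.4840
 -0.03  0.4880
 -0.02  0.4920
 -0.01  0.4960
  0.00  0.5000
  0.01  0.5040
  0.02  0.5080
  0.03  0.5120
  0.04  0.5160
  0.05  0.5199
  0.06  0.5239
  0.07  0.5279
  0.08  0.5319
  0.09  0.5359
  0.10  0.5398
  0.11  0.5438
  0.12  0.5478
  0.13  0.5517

42.65

T = 1.25;  σ√T = 0.3130
d₁ = [ln(380/378) + (0.012 + ½·0.28²)·1.25] / (σ√T) = (0.0053 + 0.0640) / 0.3130 = 0.2213 ≈ 0.22
d₂ = 0.2213 − 0.3130 = -0.0918 ≈ -0.09
e^(−rT) = e^(−0.012·1.25) = 0.9851
P = 378·0.9851·N(0.09) − 380·N(-0.22) = 378·0.9851·0.5359 − 380·0.4129 = 199.5519 − 156.9020 = 42.6499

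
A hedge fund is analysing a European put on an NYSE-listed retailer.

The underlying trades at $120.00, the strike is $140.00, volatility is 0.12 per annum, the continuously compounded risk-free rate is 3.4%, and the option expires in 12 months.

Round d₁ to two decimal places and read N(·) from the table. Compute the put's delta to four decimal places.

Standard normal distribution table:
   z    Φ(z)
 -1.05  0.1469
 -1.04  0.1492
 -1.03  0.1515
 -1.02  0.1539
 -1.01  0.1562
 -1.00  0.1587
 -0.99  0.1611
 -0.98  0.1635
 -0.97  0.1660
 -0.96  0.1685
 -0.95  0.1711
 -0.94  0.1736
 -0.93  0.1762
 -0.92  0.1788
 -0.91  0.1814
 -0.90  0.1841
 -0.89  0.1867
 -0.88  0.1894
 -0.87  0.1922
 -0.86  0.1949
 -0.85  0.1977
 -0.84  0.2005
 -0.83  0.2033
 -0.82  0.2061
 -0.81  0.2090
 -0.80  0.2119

-0.8264

T = 1;  σ√T = 0.1200
ln(S/K) + (r + σ²/2)T = ln(120/140) + (0.034 + 0.12²/2)·1 = -0.1542 + 0.0412 = -0.1130
d₁ = -0.1130 / 0.1200 = -0.9413 which rounds to -0.94
N(d₁) = N(-0.94) = 0.1736
Δ_put = N(d₁) − 1 = 0.1736 − 1 = -0.8264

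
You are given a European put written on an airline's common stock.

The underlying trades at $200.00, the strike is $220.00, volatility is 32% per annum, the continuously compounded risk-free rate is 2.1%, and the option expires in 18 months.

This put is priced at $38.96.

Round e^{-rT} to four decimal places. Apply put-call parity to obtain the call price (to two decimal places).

$25.78

exp(−rT) = exp(−0.021·1.5) = 0.9690
Put-call parity: C − P = S − K·e^(−rT) = 200 − 220·0.9690 = 200 − 213.1800 = -13.1800
C = P + (C − P) = 38.96 + (-13.1800) = 25.7800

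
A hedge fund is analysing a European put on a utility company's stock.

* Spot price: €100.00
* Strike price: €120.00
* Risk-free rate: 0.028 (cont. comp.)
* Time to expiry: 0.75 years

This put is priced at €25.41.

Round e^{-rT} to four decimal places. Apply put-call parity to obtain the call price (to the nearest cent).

e^(−rT) = e^(−0.028·0.75) = 0.9792
Put-call parity: C − P = S − K·e^(−rT) = 100 − 120·0.9792 = 100 − 117.5040 = -17.5040
C = P + (C − P) = 25.41 + (-17.5040) = 7.9060

€7.91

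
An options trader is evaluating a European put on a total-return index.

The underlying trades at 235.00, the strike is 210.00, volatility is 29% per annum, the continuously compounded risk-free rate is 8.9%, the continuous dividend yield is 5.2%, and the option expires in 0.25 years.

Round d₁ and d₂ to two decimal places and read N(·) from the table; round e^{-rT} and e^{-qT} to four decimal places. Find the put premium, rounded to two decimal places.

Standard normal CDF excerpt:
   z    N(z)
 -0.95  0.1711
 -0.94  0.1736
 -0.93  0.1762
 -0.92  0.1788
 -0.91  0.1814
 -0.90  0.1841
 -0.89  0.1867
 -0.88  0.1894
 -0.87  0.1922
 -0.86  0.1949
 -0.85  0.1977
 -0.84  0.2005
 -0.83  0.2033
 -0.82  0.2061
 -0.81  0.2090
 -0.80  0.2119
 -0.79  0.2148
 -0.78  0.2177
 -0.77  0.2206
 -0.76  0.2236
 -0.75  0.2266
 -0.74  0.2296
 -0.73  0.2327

T = 0.25;  σ√T = 0.1450
d₁ = [ln(235/210) + (0.089 − 0.052 + 0.29²/2)·0.25] / 0.1450 = [0.1125 + 0.0198] / 0.1450 = 0.9120 ⇒ 0.91
d₂ = d₁ − σ√T = 0.9120 − 0.1450 = 0.7670 ⇒ 0.77
exp(−qT) = exp(−0.052·0.25) = 0.9871;  exp(−rT) = exp(−0.089·0.25) = 0.9780
N(−d₂) = N(-0.77) = 0.2206;  N(−d₁) = N(-0.91) = 0.1814
P = 210·0.9780·0.2206 − 235·0.9871·0.1814 = 45.3068 − 42.0791 = 3.2277

3.23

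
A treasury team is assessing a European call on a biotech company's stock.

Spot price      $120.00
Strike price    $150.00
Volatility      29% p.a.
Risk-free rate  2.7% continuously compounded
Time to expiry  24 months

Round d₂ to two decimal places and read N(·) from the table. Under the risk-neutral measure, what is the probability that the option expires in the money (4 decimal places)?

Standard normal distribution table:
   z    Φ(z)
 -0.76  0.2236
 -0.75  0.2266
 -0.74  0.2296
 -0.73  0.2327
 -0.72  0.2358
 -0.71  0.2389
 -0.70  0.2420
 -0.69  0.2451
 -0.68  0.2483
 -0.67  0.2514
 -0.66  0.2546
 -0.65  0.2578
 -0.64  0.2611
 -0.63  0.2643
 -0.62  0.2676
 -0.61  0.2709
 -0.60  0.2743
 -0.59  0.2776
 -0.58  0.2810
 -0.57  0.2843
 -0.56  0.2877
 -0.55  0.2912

σ√T = 0.29·√2 = 0.4101
d₁ = [ln(120/150) + (0.027 + ½·0.29²)·2] / (σ√T) = (-0.2231 + 0.1381) / 0.4101 = -0.2074 which rounds to -0.21
d₂ = -0.2074 − 0.4101 = -0.6175 which rounds to -0.62
Risk-neutral Pr[S_T > K] = N(d₂) = N(-0.62) = 0.2676

0.2676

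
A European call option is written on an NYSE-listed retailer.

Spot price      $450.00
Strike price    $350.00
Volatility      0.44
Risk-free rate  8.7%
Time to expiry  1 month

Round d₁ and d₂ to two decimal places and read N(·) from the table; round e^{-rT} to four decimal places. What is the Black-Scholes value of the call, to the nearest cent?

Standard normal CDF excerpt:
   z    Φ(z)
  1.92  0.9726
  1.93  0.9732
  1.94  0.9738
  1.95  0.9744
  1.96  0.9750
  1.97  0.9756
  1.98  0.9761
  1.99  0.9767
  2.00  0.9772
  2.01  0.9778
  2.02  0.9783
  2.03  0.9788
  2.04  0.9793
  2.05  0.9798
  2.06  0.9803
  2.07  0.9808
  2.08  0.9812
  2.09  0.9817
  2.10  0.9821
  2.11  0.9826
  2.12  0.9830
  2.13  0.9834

$102.94

T = 0.08333;  σ√T = 0.1270
d₁ = [ln(450/350) + (0.087 + ½·0.44²)·0.08333] / (σ√T) = (0.2513 + 0.0153) / 0.1270 = 2.0992 ≈ 2.10
d₂ = 2.0992 − 0.1270 = 1.9722 ≈ 1.97
exp(−rT) = exp(−0.087·0.08333) = 0.9928
N(d₁) = N(2.10) = 0.9821;  N(d₂) = N(1.97) = 0.9756
C = 450·0.9821 − 350·0.9928·0.9756 = 441.9450 − 339.0015 = 102.9435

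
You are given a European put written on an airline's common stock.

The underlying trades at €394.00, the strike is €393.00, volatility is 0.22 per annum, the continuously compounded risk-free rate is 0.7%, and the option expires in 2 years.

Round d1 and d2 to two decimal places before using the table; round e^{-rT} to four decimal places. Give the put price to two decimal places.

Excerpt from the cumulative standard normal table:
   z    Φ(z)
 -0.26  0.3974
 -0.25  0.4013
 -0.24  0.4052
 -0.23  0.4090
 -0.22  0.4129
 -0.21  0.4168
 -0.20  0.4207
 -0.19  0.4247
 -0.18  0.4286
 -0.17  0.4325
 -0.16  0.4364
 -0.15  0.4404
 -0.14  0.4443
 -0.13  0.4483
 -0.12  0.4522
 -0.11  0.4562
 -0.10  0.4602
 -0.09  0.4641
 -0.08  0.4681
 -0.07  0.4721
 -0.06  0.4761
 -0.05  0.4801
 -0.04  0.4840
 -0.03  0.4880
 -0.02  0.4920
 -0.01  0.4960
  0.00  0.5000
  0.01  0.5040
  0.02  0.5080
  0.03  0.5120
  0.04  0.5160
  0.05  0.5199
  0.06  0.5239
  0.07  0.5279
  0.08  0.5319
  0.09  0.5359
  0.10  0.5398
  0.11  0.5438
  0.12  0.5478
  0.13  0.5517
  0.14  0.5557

€44.97

σ√T = 0.22 × 1.4142 = 0.3111
d₁ = [ln(394/393) + (0.007 + 0.22²/2)·2] / 0.3111 = [0.0025 + 0.0624] / 0.3111 = 0.2087 → 0.21
d₂ = d₁ − σ√T = 0.2087 − 0.3111 = -0.1024 → -0.10
exp(−rT) = exp(−0.007·2) = 0.9861
P = 393·0.9861·N(0.10) − 394·N(-0.21) = 393·0.9861·0.5398 − 394·0.4168 = 209.1926 − 164.2192 = 44.9734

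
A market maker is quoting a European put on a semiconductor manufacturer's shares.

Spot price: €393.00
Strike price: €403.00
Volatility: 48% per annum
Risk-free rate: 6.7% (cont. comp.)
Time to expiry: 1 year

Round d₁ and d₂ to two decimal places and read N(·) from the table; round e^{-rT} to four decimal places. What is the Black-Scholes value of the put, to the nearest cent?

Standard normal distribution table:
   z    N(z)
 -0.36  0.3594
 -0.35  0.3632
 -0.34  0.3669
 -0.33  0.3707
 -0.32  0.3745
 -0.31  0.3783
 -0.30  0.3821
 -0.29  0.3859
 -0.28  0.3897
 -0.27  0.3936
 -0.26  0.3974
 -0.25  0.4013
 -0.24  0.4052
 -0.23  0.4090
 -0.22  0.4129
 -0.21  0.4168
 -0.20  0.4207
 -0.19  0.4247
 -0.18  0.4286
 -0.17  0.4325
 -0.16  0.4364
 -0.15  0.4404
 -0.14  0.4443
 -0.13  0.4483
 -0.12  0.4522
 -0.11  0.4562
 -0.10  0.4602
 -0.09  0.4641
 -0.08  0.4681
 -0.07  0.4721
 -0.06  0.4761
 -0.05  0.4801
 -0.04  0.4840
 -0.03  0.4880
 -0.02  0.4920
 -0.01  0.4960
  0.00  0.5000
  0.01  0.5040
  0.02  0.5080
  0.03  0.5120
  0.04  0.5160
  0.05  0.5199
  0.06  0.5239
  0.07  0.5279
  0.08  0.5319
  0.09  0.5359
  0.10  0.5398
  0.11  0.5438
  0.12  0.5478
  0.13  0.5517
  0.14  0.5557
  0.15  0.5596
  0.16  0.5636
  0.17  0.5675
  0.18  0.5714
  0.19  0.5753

T = 1;  σ√T = 0.4800
d₁ = [ln(393/403) + (0.067 + 0.48²/2)·1] / 0.4800 = [-0.0251 + 0.1822] / 0.4800 = 0.3272 ≈ 0.33
d₂ = d₁ − σ√T = 0.3272 − 0.4800 = -0.1528 ≈ -0.15
e^(−rT) = e^(−0.067·1) = 0.9352
P = 403·0.9352·N(0.15) − 393·N(-0.33) = 403·0.9352·0.5596 − 393·0.3707 = 210.9052 − 145.6851 = 65.2201

€65.22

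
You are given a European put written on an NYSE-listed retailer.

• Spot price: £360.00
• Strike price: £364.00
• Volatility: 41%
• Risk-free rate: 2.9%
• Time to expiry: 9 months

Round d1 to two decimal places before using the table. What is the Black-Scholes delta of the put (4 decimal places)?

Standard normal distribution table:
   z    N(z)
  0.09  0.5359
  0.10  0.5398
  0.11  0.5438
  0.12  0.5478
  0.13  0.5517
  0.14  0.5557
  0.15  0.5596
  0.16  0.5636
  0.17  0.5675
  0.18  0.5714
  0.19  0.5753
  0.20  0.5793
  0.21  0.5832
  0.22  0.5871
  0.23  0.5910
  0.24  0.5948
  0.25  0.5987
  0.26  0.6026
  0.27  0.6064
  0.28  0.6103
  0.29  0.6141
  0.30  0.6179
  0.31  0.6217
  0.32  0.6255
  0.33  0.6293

-0.4168

σ√T = 0.41 × 0.8660 = 0.3551
d₁ = [ln(360/364) + (0.029 + 0.41²/2)·0.75] / 0.3551 = [-0.0110 + 0.0848] / 0.3551 = 0.2077 which rounds to 0.21
N(d₁) = N(0.21) = 0.5832
Δ_put = N(d₁) − 1 = 0.5832 − 1 = -0.4168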